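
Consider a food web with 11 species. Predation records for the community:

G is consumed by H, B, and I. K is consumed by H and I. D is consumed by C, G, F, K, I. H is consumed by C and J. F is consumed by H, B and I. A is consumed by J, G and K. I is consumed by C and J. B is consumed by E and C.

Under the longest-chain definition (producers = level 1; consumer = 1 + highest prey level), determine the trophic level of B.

D is a producer → level 1.
F eats D → level 2.
B eats F (level 2); other prey at levels: G 2 → level 3.

Trophic level 3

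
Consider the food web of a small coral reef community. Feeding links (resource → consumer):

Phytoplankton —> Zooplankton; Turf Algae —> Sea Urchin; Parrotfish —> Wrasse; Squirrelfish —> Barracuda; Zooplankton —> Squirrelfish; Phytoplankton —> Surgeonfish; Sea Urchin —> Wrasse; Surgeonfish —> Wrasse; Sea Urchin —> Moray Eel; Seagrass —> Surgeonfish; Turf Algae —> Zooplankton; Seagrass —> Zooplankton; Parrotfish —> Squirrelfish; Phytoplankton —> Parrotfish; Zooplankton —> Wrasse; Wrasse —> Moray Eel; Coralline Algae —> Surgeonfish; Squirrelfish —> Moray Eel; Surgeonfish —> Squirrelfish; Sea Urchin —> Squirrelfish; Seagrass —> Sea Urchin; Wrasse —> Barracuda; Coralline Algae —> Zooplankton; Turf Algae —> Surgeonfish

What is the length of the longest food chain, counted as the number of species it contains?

4 species

One longest chain: Seagrass → Sea Urchin → Squirrelfish → Moray Eel.
It has 4 species and 3 links.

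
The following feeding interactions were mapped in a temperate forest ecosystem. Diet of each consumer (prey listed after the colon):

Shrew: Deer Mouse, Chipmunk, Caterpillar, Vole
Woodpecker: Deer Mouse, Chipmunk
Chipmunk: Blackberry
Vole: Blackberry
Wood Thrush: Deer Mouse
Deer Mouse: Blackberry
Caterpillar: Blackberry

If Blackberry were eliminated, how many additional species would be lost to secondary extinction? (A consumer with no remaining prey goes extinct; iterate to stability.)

7

Remove Blackberry.
Round 1: Deer Mouse (all prey gone), Chipmunk (all prey gone), Caterpillar (all prey gone), Vole (all prey gone) → extinct.
Round 2: Shrew (all prey gone), Woodpecker (all prey gone), Wood Thrush (all prey gone) → extinct.
No further losses. Total secondary extinctions: 7.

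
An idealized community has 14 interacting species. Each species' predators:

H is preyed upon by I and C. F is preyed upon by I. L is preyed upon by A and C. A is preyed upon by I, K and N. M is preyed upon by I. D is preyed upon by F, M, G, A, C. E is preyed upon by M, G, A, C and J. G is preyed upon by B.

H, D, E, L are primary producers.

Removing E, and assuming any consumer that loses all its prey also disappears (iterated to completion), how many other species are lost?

Remove E.
Round 1: J (all prey gone) → extinct.
No further losses. Total secondary extinctions: 1.

1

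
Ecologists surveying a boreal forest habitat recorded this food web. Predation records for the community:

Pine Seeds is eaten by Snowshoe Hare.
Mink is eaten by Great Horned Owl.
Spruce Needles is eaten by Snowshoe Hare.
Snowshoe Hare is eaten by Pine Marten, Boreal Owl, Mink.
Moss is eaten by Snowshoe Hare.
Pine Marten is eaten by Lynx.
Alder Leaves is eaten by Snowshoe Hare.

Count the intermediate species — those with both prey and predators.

3

Intermediate species (has both prey and predators): Snowshoe Hare, Pine Marten, Mink.
Count: 3.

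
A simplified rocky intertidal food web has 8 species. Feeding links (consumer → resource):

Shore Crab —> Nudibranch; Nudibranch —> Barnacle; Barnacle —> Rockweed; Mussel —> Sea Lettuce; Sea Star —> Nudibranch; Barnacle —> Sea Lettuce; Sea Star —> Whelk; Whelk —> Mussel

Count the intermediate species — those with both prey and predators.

Intermediate species (has both prey and predators): Barnacle, Mussel, Whelk, Nudibranch.
Count: 4.

4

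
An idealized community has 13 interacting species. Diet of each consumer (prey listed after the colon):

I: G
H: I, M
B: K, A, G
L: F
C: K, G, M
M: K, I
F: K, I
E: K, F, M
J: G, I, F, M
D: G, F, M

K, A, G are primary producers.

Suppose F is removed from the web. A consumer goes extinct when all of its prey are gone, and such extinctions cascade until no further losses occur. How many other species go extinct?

Remove F.
Round 1: L (all prey gone) → extinct.
No further losses. Total secondary extinctions: 1.

1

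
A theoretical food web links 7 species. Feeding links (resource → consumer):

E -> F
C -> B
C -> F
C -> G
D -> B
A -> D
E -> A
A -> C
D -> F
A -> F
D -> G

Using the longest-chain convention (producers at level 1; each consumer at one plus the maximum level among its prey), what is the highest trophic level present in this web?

Producers (level 1): E.
E → A → C → F gives F level 4.
No species has a prey at level 4, so no species reaches level 5.

4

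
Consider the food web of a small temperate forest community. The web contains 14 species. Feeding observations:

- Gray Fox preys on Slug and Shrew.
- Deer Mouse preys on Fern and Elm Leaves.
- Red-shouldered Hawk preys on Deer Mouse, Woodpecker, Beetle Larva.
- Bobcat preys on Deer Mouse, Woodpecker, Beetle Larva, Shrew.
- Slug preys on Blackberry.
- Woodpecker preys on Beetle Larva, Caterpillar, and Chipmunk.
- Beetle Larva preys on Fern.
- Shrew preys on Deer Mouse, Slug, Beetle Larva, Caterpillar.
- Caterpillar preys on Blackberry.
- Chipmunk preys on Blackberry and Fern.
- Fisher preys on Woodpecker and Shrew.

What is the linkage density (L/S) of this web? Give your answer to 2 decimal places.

L/S = 1.79

There are L = 25 links among S = 14 species.
L/S = 25/14 = 1.7857 ≈ 1.79.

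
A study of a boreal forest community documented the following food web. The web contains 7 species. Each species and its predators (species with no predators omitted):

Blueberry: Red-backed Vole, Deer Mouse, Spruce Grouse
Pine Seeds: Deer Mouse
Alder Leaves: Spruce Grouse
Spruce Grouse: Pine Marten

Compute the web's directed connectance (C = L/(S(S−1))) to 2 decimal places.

C = 0.14

The web has S = 7 species and L = 6 feeding links.
C = L / (S(S−1)) = 6 / 42 = 0.1429 ≈ 0.14.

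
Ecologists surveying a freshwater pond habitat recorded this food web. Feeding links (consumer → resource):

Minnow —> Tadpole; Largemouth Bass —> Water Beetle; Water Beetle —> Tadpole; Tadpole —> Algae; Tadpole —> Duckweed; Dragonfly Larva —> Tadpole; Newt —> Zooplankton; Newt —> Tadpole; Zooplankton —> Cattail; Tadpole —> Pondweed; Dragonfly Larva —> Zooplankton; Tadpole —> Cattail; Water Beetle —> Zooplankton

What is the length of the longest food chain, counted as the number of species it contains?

One longest chain: Cattail → Tadpole → Water Beetle → Largemouth Bass.
It has 4 species and 3 links.

4 species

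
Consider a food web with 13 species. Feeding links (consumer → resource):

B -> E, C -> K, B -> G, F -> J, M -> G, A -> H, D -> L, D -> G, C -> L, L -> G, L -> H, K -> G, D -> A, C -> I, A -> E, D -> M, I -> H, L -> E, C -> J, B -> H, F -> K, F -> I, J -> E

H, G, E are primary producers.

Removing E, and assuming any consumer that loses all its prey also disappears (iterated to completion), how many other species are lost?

Remove E.
Round 1: J (all prey gone) → extinct.
No further losses. Total secondary extinctions: 1.

1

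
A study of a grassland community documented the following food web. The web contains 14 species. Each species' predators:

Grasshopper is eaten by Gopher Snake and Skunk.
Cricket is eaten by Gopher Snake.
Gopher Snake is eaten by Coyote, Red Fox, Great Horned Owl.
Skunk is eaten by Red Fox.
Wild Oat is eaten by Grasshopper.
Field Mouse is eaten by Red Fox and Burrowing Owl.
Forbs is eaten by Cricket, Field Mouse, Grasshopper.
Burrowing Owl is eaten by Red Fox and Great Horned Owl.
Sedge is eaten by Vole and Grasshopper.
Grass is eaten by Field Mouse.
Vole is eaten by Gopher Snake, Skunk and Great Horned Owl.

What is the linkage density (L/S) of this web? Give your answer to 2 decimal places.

There are L = 21 links among S = 14 species.
L/S = 21/14 = 1.5000 ≈ 1.50.

L/S = 1.50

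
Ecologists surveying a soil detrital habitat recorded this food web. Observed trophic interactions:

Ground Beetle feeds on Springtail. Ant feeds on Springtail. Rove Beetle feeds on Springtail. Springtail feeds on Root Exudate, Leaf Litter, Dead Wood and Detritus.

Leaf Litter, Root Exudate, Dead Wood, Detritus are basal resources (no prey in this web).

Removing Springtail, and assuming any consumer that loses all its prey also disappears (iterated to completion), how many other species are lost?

3

Remove Springtail.
Round 1: Ant (all prey gone), Rove Beetle (all prey gone), Ground Beetle (all prey gone) → extinct.
No further losses. Total secondary extinctions: 3.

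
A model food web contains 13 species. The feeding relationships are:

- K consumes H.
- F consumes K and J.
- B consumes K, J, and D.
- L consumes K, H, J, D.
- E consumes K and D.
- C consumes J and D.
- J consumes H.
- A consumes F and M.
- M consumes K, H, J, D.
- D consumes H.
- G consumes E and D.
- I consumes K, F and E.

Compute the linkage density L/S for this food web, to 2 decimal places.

L/S = 2.08

There are L = 27 links among S = 13 species.
L/S = 27/13 = 2.0769 ≈ 2.08.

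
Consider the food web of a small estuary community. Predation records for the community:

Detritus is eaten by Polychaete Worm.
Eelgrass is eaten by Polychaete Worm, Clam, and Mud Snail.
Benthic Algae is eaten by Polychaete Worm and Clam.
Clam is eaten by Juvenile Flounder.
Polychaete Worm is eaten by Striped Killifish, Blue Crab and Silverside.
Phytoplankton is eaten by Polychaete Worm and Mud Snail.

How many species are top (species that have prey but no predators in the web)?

5

Top species (has prey, but nothing eats it): Mud Snail, Striped Killifish, Blue Crab, Silverside, Juvenile Flounder.
Count: 5.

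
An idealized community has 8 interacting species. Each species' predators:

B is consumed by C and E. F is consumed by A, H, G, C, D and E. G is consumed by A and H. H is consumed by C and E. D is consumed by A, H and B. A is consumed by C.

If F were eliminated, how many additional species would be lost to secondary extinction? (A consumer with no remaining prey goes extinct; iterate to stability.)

Remove F.
Round 1: D (all prey gone), G (all prey gone) → extinct.
Round 2: B (all prey gone), A (all prey gone), H (all prey gone) → extinct.
Round 3: C (all prey gone), E (all prey gone) → extinct.
No further losses. Total secondary extinctions: 7.

7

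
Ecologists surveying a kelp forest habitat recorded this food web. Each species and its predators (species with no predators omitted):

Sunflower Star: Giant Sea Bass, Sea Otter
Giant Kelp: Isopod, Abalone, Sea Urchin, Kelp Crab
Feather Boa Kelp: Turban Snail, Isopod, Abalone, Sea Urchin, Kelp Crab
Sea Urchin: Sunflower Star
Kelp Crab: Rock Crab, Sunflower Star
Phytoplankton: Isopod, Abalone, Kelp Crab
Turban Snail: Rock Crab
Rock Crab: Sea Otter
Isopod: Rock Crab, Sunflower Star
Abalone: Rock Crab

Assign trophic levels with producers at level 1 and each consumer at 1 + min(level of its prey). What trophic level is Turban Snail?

Trophic level 2

Feather Boa Kelp is a producer → level 1.
Turban Snail eats Feather Boa Kelp → level 2.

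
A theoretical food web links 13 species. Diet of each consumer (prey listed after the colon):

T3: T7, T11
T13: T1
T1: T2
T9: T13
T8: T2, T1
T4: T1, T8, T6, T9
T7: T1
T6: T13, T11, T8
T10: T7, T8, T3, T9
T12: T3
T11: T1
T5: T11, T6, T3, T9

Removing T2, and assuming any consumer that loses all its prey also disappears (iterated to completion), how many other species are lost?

12

Remove T2.
Round 1: T1 (all prey gone) → extinct.
Round 2: T13 (all prey gone), T7 (all prey gone), T11 (all prey gone), T8 (all prey gone) → extinct.
Round 3: T6 (all prey gone), T3 (all prey gone), T9 (all prey gone) → extinct.
Round 4: T5 (all prey gone), T4 (all prey gone), T12 (all prey gone), T10 (all prey gone) → extinct.
No further losses. Total secondary extinctions: 12.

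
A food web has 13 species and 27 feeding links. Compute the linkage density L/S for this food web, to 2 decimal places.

There are L = 27 links among S = 13 species.
L/S = 27/13 = 2.0769 ≈ 2.08.

L/S = 2.08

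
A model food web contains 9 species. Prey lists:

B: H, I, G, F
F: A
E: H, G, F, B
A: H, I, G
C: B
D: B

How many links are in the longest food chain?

One longest chain: H → A → F → B → E.
It has 5 species and 4 links.

4 links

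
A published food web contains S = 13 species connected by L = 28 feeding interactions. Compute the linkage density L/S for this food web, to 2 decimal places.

There are L = 28 links among S = 13 species.
L/S = 28/13 = 2.1538 ≈ 2.15.

L/S = 2.15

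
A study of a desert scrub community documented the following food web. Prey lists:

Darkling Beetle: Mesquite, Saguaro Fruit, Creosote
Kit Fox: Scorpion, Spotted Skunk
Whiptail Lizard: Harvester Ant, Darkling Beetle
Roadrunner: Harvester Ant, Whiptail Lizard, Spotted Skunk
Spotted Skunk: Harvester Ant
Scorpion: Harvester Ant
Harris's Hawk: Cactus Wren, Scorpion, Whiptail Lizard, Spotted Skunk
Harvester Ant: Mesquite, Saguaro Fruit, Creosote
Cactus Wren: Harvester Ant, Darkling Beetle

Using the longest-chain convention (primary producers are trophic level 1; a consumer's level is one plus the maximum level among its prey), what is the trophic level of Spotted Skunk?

Mesquite is a producer → level 1.
Harvester Ant eats Mesquite (level 1); other prey at levels: Saguaro Fruit 1, Creosote 1 → level 2.
Spotted Skunk eats Harvester Ant → level 3.

Trophic level 3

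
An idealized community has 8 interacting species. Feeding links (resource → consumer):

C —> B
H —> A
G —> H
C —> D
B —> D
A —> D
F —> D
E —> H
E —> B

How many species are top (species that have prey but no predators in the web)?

Top species (has prey, but nothing eats it): D.
Count: 1.

1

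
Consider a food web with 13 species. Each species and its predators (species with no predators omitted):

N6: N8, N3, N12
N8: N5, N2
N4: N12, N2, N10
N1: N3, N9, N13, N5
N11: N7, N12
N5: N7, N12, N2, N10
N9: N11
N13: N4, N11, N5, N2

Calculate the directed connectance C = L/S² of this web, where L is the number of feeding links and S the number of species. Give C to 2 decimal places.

The web has S = 13 species and L = 23 feeding links.
C = L / S² = 23 / 169 = 0.1361 ≈ 0.14.

C = 0.14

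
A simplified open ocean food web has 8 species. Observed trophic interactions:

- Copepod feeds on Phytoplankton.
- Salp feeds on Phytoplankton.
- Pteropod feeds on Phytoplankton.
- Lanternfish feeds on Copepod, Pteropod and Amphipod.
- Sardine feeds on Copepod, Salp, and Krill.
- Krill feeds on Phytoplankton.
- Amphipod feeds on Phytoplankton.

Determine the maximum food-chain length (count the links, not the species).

2 links

One longest chain: Phytoplankton → Copepod → Sardine.
It has 3 species and 2 links.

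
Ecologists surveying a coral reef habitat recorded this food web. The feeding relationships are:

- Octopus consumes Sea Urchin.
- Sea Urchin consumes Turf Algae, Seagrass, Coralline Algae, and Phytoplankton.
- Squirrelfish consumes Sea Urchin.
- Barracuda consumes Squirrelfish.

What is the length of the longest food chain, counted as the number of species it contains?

One longest chain: Turf Algae → Sea Urchin → Squirrelfish → Barracuda.
It has 4 species and 3 links.

4 species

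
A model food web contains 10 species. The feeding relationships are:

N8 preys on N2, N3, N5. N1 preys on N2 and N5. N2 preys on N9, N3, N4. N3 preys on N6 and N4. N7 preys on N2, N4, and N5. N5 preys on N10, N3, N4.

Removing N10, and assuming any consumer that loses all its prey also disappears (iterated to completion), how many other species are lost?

Remove N10.
Every predator of it retains at least one other prey: N5 still has N4, N3.
No consumer loses all prey, so no secondary extinctions occur.

0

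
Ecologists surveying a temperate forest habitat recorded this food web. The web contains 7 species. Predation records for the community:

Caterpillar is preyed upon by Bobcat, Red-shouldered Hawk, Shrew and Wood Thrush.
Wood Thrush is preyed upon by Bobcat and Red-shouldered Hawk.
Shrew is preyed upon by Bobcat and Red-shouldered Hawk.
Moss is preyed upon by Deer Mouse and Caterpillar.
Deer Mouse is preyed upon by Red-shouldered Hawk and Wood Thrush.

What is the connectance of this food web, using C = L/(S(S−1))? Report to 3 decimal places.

The web has S = 7 species and L = 12 feeding links.
C = L / (S(S−1)) = 12 / 42 = 0.2857 ≈ 0.286.

C = 0.286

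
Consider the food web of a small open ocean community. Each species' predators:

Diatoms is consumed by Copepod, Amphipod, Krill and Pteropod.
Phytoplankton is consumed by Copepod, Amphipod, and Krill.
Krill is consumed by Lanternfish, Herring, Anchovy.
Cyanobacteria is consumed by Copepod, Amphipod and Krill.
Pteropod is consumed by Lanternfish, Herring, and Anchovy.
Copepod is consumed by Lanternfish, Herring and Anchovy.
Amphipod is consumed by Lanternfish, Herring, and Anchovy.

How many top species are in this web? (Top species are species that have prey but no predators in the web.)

Top species (has prey, but nothing eats it): Anchovy, Lanternfish, Herring.
Count: 3.

3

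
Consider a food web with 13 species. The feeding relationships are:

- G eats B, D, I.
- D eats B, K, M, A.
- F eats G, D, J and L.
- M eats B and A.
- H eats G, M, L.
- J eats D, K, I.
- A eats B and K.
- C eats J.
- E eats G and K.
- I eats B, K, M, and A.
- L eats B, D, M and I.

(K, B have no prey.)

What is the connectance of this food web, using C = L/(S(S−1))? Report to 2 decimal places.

C = 0.21

The web has S = 13 species and L = 32 feeding links.
C = L / (S(S−1)) = 32 / 156 = 0.2051 ≈ 0.21.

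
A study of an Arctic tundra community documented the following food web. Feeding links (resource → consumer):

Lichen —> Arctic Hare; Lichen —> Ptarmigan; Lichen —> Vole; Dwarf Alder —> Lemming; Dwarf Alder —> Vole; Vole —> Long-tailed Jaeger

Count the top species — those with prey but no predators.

Top species (has prey, but nothing eats it): Lemming, Arctic Hare, Ptarmigan, Long-tailed Jaeger.
Count: 4.

4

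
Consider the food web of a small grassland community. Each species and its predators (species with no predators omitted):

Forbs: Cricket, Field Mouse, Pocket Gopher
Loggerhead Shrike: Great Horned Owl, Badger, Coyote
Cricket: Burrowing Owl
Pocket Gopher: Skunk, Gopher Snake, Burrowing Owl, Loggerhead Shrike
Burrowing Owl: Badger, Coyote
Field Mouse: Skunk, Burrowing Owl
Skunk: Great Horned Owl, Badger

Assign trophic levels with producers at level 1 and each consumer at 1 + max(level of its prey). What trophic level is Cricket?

Trophic level 2

Forbs is a producer → level 1.
Cricket eats Forbs → level 2.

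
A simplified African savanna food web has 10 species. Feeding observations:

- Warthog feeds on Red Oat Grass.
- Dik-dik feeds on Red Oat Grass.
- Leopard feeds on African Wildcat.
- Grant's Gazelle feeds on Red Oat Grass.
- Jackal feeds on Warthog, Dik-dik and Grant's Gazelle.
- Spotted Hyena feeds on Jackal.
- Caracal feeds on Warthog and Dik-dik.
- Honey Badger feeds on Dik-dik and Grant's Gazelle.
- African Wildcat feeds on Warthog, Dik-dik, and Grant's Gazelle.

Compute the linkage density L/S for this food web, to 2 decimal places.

L/S = 1.50

There are L = 15 links among S = 10 species.
L/S = 15/10 = 1.5000 ≈ 1.50.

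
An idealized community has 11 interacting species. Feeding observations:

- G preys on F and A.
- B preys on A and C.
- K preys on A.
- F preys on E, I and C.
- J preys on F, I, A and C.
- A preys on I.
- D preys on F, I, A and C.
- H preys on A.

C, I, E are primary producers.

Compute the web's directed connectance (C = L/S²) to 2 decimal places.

C = 0.15

The web has S = 11 species and L = 18 feeding links.
C = L / S² = 18 / 121 = 0.1488 ≈ 0.15.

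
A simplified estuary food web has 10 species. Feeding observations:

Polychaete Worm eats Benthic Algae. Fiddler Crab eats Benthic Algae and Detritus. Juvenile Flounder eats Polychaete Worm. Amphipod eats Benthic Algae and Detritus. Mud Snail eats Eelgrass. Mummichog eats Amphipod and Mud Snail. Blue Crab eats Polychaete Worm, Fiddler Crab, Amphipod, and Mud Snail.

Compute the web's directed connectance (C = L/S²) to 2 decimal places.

C = 0.13

The web has S = 10 species and L = 13 feeding links.
C = L / S² = 13 / 100 = 0.1300 ≈ 0.13.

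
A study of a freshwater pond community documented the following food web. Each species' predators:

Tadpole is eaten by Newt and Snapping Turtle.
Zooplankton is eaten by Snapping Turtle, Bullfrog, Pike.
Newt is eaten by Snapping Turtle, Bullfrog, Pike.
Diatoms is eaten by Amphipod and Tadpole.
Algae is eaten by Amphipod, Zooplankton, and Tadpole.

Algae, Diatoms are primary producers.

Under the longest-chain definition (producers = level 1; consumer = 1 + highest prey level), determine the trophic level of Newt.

Algae is a producer → level 1.
Tadpole eats Algae (level 1); other prey at levels: Diatoms 1 → level 2.
Newt eats Tadpole → level 3.

Trophic level 3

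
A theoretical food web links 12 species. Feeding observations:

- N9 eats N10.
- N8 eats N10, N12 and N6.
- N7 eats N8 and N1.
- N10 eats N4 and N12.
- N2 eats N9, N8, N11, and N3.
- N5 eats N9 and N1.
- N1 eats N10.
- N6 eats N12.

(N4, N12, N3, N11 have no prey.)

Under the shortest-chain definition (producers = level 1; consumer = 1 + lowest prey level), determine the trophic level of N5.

N4 is a producer → level 1.
N10 eats N4 → level 2.
N9 eats N10 → level 3.
N5 eats N9 → level 4.
No prey of N5 is below level 3, so 4 is the minimum.

Trophic level 4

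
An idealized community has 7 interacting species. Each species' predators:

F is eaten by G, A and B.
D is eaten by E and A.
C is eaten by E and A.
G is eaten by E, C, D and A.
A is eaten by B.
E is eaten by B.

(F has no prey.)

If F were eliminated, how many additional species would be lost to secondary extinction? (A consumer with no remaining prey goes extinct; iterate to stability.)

Remove F.
Round 1: G (all prey gone) → extinct.
Round 2: C (all prey gone), D (all prey gone) → extinct.
Round 3: A (all prey gone), E (all prey gone) → extinct.
Round 4: B (all prey gone) → extinct.
No further losses. Total secondary extinctions: 6.

6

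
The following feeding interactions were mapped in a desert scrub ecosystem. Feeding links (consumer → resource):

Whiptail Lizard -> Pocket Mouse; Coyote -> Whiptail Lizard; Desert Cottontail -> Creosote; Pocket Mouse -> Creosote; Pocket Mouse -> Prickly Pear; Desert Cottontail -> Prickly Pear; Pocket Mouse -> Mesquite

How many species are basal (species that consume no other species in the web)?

Basal species (no prey listed): Mesquite, Prickly Pear, Creosote.
Count: 3.

3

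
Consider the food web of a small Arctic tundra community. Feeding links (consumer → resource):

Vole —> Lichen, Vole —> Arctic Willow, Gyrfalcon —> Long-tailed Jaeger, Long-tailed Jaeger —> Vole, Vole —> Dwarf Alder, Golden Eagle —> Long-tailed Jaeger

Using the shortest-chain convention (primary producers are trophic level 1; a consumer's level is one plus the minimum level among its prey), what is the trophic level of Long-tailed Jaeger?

Dwarf Alder is a producer → level 1.
Vole eats Dwarf Alder → level 2.
Long-tailed Jaeger eats Vole → level 3.
No prey of Long-tailed Jaeger is below level 2, so 3 is the minimum.

Trophic level 3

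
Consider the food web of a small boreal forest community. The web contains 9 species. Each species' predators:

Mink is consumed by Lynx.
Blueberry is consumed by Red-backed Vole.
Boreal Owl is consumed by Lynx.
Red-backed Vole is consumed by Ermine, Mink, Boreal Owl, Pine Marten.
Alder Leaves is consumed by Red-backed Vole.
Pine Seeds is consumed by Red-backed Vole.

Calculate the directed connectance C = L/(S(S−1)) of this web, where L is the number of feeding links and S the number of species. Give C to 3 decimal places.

The web has S = 9 species and L = 9 feeding links.
C = L / (S(S−1)) = 9 / 72 = 0.1250 ≈ 0.125.

C = 0.125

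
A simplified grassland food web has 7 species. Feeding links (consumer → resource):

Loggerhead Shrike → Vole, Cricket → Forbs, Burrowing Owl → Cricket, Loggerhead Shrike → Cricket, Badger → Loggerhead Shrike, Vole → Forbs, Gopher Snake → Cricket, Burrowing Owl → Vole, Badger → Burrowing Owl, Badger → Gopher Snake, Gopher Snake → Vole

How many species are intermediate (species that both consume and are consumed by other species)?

Intermediate species (has both prey and predators): Vole, Cricket, Gopher Snake, Burrowing Owl, Loggerhead Shrike.
Count: 5.

5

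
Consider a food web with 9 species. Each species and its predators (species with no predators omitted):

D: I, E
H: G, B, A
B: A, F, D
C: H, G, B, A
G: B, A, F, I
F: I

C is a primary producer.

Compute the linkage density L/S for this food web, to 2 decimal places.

L/S = 1.89

There are L = 17 links among S = 9 species.
L/S = 17/9 = 1.8889 ≈ 1.89.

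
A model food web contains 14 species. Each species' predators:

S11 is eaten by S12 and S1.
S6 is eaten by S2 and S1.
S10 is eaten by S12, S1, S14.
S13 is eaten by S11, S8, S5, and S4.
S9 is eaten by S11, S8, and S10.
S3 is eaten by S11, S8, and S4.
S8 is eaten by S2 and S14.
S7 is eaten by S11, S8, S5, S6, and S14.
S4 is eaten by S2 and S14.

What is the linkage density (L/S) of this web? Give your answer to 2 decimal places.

L/S = 1.86

There are L = 26 links among S = 14 species.
L/S = 26/14 = 1.8571 ≈ 1.86.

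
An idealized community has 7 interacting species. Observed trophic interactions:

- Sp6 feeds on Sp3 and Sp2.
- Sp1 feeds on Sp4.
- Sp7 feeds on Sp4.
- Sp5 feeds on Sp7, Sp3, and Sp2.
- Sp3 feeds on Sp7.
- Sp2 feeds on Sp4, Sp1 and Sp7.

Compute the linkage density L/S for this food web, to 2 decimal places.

There are L = 11 links among S = 7 species.
L/S = 11/7 = 1.5714 ≈ 1.57.

L/S = 1.57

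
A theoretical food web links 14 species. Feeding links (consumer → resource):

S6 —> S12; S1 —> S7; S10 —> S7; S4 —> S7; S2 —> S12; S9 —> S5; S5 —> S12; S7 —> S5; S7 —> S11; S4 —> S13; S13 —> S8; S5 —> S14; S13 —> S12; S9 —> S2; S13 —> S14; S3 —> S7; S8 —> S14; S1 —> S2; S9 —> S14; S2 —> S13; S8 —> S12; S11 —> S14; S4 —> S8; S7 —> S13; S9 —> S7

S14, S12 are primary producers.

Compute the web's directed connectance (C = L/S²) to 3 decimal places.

C = 0.128

The web has S = 14 species and L = 25 feeding links.
C = L / S² = 25 / 196 = 0.1276 ≈ 0.128.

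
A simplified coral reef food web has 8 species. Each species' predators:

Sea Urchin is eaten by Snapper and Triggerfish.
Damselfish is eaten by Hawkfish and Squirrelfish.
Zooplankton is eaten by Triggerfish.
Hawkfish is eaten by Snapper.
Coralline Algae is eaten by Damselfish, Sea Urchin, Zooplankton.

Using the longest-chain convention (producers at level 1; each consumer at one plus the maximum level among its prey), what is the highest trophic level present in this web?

Producers (level 1): Coralline Algae.
Coralline Algae → Damselfish → Hawkfish → Snapper gives Snapper level 4.
No species has a prey at level 4, so no species reaches level 5.

4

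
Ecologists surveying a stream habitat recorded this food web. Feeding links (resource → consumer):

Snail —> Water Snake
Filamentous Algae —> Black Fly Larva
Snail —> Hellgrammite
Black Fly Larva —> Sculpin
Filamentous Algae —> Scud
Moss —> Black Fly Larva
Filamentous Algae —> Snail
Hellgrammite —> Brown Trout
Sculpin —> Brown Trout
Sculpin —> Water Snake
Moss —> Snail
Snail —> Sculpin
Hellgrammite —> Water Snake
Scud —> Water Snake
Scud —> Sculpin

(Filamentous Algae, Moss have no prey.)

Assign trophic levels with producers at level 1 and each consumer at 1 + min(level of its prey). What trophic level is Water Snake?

Trophic level 3

Filamentous Algae is a producer → level 1.
Scud eats Filamentous Algae → level 2.
Water Snake eats Scud → level 3.
No prey of Water Snake is below level 2, so 3 is the minimum.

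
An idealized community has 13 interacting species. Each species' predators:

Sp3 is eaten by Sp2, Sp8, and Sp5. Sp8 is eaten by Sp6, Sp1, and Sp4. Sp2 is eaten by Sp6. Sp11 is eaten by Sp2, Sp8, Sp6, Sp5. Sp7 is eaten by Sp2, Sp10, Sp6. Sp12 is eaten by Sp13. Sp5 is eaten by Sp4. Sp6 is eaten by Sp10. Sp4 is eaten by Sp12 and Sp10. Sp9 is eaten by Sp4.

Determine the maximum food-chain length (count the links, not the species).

4 links

One longest chain: Sp3 → Sp5 → Sp4 → Sp12 → Sp13.
It has 5 species and 4 links.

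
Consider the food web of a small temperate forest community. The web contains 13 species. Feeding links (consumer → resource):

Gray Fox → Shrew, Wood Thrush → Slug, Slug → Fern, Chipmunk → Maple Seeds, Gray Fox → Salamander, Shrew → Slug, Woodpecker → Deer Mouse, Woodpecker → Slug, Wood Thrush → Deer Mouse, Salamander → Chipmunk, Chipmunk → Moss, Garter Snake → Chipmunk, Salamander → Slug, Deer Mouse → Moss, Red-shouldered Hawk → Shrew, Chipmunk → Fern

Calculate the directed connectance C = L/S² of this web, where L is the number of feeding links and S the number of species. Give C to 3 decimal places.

The web has S = 13 species and L = 16 feeding links.
C = L / S² = 16 / 169 = 0.0947 ≈ 0.095.

C = 0.095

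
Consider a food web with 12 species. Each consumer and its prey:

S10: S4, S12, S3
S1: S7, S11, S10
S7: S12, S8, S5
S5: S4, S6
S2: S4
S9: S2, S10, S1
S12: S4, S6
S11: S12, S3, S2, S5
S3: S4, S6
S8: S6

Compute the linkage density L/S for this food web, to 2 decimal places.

There are L = 24 links among S = 12 species.
L/S = 24/12 = 2.0000 ≈ 2.00.

L/S = 2.00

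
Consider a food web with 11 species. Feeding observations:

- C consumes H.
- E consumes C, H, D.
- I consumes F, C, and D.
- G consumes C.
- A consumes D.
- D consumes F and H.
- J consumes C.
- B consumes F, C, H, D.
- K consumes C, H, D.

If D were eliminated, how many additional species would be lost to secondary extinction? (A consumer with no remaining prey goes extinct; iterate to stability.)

Remove D.
Round 1: A (all prey gone) → extinct.
No further losses. Total secondary extinctions: 1.

1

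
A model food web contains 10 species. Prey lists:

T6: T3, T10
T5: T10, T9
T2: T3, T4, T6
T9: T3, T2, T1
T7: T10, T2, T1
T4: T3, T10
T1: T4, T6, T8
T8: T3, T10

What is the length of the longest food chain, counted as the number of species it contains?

One longest chain: T3 → T4 → T2 → T9 → T5.
It has 5 species and 4 links.

5 species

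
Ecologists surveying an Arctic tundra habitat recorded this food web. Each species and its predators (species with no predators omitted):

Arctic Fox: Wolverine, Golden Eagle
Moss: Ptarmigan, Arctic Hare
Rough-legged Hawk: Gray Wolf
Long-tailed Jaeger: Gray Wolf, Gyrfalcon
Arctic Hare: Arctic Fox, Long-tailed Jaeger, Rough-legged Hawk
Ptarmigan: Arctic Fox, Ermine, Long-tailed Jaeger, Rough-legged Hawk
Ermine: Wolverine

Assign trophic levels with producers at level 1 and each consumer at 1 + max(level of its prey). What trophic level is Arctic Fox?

Moss is a producer → level 1.
Ptarmigan eats Moss → level 2.
Arctic Fox eats Ptarmigan (level 2); other prey at levels: Arctic Hare 2 → level 3.

Trophic level 3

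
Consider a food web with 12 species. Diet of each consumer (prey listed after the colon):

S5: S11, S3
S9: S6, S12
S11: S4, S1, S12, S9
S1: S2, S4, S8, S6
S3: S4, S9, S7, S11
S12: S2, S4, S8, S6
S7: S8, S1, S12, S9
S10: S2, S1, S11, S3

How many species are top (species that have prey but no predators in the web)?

2

Top species (has prey, but nothing eats it): S5, S10.
Count: 2.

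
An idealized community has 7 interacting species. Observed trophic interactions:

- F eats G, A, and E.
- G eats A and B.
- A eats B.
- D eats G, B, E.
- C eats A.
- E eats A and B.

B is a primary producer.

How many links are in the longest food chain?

3 links

One longest chain: B → A → G → D.
It has 4 species and 3 links.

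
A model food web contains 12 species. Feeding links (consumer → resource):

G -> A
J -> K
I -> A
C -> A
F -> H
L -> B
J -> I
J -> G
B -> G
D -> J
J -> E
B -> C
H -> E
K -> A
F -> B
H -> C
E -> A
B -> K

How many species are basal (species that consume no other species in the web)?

1

Basal species (no prey listed): A.
Count: 1.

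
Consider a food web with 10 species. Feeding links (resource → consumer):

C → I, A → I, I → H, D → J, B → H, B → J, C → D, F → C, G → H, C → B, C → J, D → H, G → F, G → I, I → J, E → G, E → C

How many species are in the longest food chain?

One longest chain: E → G → F → C → D → H.
It has 6 species and 5 links.

6 species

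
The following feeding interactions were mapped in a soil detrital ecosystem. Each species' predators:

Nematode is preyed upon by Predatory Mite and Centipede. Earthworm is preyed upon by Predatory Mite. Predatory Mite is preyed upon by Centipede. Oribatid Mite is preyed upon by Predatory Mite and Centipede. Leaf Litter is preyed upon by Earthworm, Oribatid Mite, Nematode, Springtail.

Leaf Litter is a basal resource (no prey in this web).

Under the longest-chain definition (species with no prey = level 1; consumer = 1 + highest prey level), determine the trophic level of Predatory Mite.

Leaf Litter has no prey (basal) → level 1.
Oribatid Mite eats Leaf Litter → level 2.
Predatory Mite eats Oribatid Mite (level 2); other prey at levels: Earthworm 2, Nematode 2 → level 3.

Trophic level 3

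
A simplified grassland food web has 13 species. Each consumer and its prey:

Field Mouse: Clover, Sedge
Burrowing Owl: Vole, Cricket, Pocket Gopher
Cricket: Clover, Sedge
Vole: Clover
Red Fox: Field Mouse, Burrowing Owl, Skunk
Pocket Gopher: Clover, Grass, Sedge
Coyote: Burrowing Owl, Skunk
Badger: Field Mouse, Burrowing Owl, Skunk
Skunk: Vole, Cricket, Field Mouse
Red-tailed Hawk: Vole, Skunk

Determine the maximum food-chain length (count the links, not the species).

3 links

One longest chain: Clover → Vole → Skunk → Badger.
It has 4 species and 3 links.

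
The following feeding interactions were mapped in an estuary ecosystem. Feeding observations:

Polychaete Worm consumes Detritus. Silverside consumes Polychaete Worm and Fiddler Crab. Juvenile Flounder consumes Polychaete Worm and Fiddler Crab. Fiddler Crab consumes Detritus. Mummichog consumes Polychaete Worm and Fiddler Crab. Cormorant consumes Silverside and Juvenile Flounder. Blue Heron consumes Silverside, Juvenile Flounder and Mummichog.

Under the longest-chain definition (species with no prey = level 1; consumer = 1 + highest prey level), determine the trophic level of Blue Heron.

Trophic level 4

Detritus has no prey (basal) → level 1.
Polychaete Worm eats Detritus → level 2.
Juvenile Flounder eats Polychaete Worm (level 2); other prey at levels: Fiddler Crab 2 → level 3.
Blue Heron eats Juvenile Flounder (level 3); other prey at levels: Silverside 3, Mummichog 3 → level 4.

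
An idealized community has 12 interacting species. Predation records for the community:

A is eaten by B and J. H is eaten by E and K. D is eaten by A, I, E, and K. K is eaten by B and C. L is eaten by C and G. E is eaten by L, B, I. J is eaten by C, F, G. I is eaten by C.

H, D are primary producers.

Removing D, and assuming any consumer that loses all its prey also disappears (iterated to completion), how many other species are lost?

Remove D.
Round 1: A (all prey gone) → extinct.
Round 2: J (all prey gone) → extinct.
Round 3: F (all prey gone) → extinct.
No further losses. Total secondary extinctions: 3.

3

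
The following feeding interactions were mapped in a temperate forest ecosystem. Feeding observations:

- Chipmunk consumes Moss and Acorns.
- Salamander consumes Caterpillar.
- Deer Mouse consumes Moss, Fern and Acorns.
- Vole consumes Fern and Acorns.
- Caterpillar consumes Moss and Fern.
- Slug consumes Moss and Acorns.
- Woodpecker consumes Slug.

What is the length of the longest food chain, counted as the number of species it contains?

One longest chain: Fern → Caterpillar → Salamander.
It has 3 species and 2 links.

3 species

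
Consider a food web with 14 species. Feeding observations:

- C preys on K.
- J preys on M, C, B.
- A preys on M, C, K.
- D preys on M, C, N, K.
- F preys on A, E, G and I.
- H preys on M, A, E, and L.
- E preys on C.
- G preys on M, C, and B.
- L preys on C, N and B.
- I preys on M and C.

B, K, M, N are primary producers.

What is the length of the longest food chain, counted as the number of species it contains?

One longest chain: K → C → A → F.
It has 4 species and 3 links.

4 species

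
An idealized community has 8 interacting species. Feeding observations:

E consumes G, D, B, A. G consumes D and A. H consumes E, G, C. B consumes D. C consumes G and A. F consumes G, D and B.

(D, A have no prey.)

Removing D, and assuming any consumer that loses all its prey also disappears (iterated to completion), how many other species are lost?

1

Remove D.
Round 1: B (all prey gone) → extinct.
No further losses. Total secondary extinctions: 1.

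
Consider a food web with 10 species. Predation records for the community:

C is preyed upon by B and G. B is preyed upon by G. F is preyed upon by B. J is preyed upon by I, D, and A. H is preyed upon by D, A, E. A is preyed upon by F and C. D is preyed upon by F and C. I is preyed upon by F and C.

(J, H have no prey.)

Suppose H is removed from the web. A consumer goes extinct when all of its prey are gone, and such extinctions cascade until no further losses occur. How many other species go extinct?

Remove H.
Round 1: E (all prey gone) → extinct.
No further losses. Total secondary extinctions: 1.

1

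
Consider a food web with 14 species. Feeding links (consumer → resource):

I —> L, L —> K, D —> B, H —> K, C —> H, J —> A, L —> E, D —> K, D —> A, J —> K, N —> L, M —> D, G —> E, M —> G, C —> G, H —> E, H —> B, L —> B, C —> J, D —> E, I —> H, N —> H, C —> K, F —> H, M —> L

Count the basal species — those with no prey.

Basal species (no prey listed): B, E, K, A.
Count: 4.

4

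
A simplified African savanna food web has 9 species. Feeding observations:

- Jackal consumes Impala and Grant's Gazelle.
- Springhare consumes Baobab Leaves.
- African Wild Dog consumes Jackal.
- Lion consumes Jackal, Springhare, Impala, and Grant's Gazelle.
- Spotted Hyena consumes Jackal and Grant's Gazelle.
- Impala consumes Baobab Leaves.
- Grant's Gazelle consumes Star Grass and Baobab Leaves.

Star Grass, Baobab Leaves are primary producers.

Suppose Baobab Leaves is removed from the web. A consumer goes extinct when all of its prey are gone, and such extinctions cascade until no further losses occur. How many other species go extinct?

2

Remove Baobab Leaves.
Round 1: Springhare (all prey gone), Impala (all prey gone) → extinct.
No further losses. Total secondary extinctions: 2.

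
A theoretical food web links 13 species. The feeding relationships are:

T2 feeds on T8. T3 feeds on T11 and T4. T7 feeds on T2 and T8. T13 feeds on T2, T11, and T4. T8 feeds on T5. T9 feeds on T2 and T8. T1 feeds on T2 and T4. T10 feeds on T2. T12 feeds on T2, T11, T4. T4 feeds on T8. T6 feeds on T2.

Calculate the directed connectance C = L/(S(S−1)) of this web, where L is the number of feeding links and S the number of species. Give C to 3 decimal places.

C = 0.122

The web has S = 13 species and L = 19 feeding links.
C = L / (S(S−1)) = 19 / 156 = 0.1218 ≈ 0.122.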